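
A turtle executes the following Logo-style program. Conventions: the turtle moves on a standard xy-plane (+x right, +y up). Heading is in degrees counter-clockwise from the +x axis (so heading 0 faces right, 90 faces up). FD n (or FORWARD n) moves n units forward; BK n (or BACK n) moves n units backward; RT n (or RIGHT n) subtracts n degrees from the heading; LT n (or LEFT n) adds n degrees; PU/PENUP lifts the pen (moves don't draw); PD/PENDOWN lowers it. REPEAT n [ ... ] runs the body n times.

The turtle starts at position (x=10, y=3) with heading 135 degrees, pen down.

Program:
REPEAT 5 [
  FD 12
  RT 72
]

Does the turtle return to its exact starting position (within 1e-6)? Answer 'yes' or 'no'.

Answer: yes

Derivation:
Executing turtle program step by step:
Start: pos=(10,3), heading=135, pen down
REPEAT 5 [
  -- iteration 1/5 --
  FD 12: (10,3) -> (1.515,11.485) [heading=135, draw]
  RT 72: heading 135 -> 63
  -- iteration 2/5 --
  FD 12: (1.515,11.485) -> (6.963,22.177) [heading=63, draw]
  RT 72: heading 63 -> 351
  -- iteration 3/5 --
  FD 12: (6.963,22.177) -> (18.815,20.3) [heading=351, draw]
  RT 72: heading 351 -> 279
  -- iteration 4/5 --
  FD 12: (18.815,20.3) -> (20.692,8.448) [heading=279, draw]
  RT 72: heading 279 -> 207
  -- iteration 5/5 --
  FD 12: (20.692,8.448) -> (10,3) [heading=207, draw]
  RT 72: heading 207 -> 135
]
Final: pos=(10,3), heading=135, 5 segment(s) drawn

Start position: (10, 3)
Final position: (10, 3)
Distance = 0; < 1e-6 -> CLOSED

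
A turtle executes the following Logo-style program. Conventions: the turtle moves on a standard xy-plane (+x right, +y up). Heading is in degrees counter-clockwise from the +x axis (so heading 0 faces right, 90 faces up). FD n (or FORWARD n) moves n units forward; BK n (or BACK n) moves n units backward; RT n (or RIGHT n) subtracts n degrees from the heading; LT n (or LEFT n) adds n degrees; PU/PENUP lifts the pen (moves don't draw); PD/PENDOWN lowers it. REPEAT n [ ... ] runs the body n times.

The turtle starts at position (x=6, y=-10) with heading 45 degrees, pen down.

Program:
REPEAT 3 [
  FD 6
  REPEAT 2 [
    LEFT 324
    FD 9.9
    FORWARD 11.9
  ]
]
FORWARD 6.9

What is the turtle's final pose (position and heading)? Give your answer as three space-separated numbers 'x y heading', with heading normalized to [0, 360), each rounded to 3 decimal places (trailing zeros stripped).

Answer: 18.331 -81.754 189

Derivation:
Executing turtle program step by step:
Start: pos=(6,-10), heading=45, pen down
REPEAT 3 [
  -- iteration 1/3 --
  FD 6: (6,-10) -> (10.243,-5.757) [heading=45, draw]
  REPEAT 2 [
    -- iteration 1/2 --
    LT 324: heading 45 -> 9
    FD 9.9: (10.243,-5.757) -> (20.021,-4.209) [heading=9, draw]
    FD 11.9: (20.021,-4.209) -> (31.774,-2.347) [heading=9, draw]
    -- iteration 2/2 --
    LT 324: heading 9 -> 333
    FD 9.9: (31.774,-2.347) -> (40.595,-6.842) [heading=333, draw]
    FD 11.9: (40.595,-6.842) -> (51.198,-12.244) [heading=333, draw]
  ]
  -- iteration 2/3 --
  FD 6: (51.198,-12.244) -> (56.544,-14.968) [heading=333, draw]
  REPEAT 2 [
    -- iteration 1/2 --
    LT 324: heading 333 -> 297
    FD 9.9: (56.544,-14.968) -> (61.039,-23.789) [heading=297, draw]
    FD 11.9: (61.039,-23.789) -> (66.441,-34.392) [heading=297, draw]
    -- iteration 2/2 --
    LT 324: heading 297 -> 261
    FD 9.9: (66.441,-34.392) -> (64.893,-44.17) [heading=261, draw]
    FD 11.9: (64.893,-44.17) -> (63.031,-55.924) [heading=261, draw]
  ]
  -- iteration 3/3 --
  FD 6: (63.031,-55.924) -> (62.092,-61.85) [heading=261, draw]
  REPEAT 2 [
    -- iteration 1/2 --
    LT 324: heading 261 -> 225
    FD 9.9: (62.092,-61.85) -> (55.092,-68.85) [heading=225, draw]
    FD 11.9: (55.092,-68.85) -> (46.677,-77.265) [heading=225, draw]
    -- iteration 2/2 --
    LT 324: heading 225 -> 189
    FD 9.9: (46.677,-77.265) -> (36.899,-78.813) [heading=189, draw]
    FD 11.9: (36.899,-78.813) -> (25.146,-80.675) [heading=189, draw]
  ]
]
FD 6.9: (25.146,-80.675) -> (18.331,-81.754) [heading=189, draw]
Final: pos=(18.331,-81.754), heading=189, 16 segment(s) drawn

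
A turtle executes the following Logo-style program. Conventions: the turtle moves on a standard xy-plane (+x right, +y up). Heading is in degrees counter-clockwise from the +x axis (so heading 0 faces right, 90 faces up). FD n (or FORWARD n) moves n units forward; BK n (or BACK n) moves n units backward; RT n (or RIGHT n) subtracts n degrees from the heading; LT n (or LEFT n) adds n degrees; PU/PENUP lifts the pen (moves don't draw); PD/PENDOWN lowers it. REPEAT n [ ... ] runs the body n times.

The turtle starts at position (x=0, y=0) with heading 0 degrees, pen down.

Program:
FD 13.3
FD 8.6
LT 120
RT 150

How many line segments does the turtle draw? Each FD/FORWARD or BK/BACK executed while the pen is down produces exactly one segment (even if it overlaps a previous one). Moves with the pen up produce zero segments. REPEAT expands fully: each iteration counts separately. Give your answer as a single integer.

Answer: 2

Derivation:
Executing turtle program step by step:
Start: pos=(0,0), heading=0, pen down
FD 13.3: (0,0) -> (13.3,0) [heading=0, draw]
FD 8.6: (13.3,0) -> (21.9,0) [heading=0, draw]
LT 120: heading 0 -> 120
RT 150: heading 120 -> 330
Final: pos=(21.9,0), heading=330, 2 segment(s) drawn
Segments drawn: 2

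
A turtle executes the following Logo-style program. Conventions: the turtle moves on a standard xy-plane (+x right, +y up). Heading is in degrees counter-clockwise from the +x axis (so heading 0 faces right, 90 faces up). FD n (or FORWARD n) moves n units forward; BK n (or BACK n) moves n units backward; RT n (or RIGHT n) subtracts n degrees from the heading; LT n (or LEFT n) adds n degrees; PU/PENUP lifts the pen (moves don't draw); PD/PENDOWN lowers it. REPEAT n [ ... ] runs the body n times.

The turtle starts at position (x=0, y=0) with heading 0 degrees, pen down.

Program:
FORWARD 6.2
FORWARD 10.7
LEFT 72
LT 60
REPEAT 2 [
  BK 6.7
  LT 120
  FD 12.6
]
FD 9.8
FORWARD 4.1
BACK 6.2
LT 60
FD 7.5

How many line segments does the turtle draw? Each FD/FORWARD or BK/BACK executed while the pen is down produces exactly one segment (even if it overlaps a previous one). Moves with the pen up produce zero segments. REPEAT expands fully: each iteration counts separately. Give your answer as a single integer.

Executing turtle program step by step:
Start: pos=(0,0), heading=0, pen down
FD 6.2: (0,0) -> (6.2,0) [heading=0, draw]
FD 10.7: (6.2,0) -> (16.9,0) [heading=0, draw]
LT 72: heading 0 -> 72
LT 60: heading 72 -> 132
REPEAT 2 [
  -- iteration 1/2 --
  BK 6.7: (16.9,0) -> (21.383,-4.979) [heading=132, draw]
  LT 120: heading 132 -> 252
  FD 12.6: (21.383,-4.979) -> (17.49,-16.962) [heading=252, draw]
  -- iteration 2/2 --
  BK 6.7: (17.49,-16.962) -> (19.56,-10.59) [heading=252, draw]
  LT 120: heading 252 -> 12
  FD 12.6: (19.56,-10.59) -> (31.885,-7.971) [heading=12, draw]
]
FD 9.8: (31.885,-7.971) -> (41.47,-5.933) [heading=12, draw]
FD 4.1: (41.47,-5.933) -> (45.481,-5.081) [heading=12, draw]
BK 6.2: (45.481,-5.081) -> (39.416,-6.37) [heading=12, draw]
LT 60: heading 12 -> 72
FD 7.5: (39.416,-6.37) -> (41.734,0.763) [heading=72, draw]
Final: pos=(41.734,0.763), heading=72, 10 segment(s) drawn
Segments drawn: 10

Answer: 10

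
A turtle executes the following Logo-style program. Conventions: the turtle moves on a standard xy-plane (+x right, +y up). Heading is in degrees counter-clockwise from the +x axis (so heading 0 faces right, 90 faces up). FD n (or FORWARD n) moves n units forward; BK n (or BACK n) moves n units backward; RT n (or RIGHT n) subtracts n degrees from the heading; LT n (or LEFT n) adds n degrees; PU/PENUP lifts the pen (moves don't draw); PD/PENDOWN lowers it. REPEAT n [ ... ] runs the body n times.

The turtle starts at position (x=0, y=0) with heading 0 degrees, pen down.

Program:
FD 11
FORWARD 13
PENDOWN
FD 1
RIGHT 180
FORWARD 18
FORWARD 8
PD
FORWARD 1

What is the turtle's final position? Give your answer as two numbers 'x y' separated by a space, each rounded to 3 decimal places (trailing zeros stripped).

Answer: -2 0

Derivation:
Executing turtle program step by step:
Start: pos=(0,0), heading=0, pen down
FD 11: (0,0) -> (11,0) [heading=0, draw]
FD 13: (11,0) -> (24,0) [heading=0, draw]
PD: pen down
FD 1: (24,0) -> (25,0) [heading=0, draw]
RT 180: heading 0 -> 180
FD 18: (25,0) -> (7,0) [heading=180, draw]
FD 8: (7,0) -> (-1,0) [heading=180, draw]
PD: pen down
FD 1: (-1,0) -> (-2,0) [heading=180, draw]
Final: pos=(-2,0), heading=180, 6 segment(s) drawn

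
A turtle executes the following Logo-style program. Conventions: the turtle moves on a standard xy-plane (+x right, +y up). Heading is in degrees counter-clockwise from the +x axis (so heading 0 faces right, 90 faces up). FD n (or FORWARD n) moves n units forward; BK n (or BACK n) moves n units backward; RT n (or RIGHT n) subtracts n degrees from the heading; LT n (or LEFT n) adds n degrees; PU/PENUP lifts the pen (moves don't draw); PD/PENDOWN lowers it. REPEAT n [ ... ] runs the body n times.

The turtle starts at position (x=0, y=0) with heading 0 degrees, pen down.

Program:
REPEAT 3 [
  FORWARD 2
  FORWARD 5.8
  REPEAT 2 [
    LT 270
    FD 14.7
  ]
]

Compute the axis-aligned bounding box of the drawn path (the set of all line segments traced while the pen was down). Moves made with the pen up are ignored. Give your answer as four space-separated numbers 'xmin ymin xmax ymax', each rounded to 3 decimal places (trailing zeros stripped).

Executing turtle program step by step:
Start: pos=(0,0), heading=0, pen down
REPEAT 3 [
  -- iteration 1/3 --
  FD 2: (0,0) -> (2,0) [heading=0, draw]
  FD 5.8: (2,0) -> (7.8,0) [heading=0, draw]
  REPEAT 2 [
    -- iteration 1/2 --
    LT 270: heading 0 -> 270
    FD 14.7: (7.8,0) -> (7.8,-14.7) [heading=270, draw]
    -- iteration 2/2 --
    LT 270: heading 270 -> 180
    FD 14.7: (7.8,-14.7) -> (-6.9,-14.7) [heading=180, draw]
  ]
  -- iteration 2/3 --
  FD 2: (-6.9,-14.7) -> (-8.9,-14.7) [heading=180, draw]
  FD 5.8: (-8.9,-14.7) -> (-14.7,-14.7) [heading=180, draw]
  REPEAT 2 [
    -- iteration 1/2 --
    LT 270: heading 180 -> 90
    FD 14.7: (-14.7,-14.7) -> (-14.7,0) [heading=90, draw]
    -- iteration 2/2 --
    LT 270: heading 90 -> 0
    FD 14.7: (-14.7,0) -> (0,0) [heading=0, draw]
  ]
  -- iteration 3/3 --
  FD 2: (0,0) -> (2,0) [heading=0, draw]
  FD 5.8: (2,0) -> (7.8,0) [heading=0, draw]
  REPEAT 2 [
    -- iteration 1/2 --
    LT 270: heading 0 -> 270
    FD 14.7: (7.8,0) -> (7.8,-14.7) [heading=270, draw]
    -- iteration 2/2 --
    LT 270: heading 270 -> 180
    FD 14.7: (7.8,-14.7) -> (-6.9,-14.7) [heading=180, draw]
  ]
]
Final: pos=(-6.9,-14.7), heading=180, 12 segment(s) drawn

Segment endpoints: x in {-14.7, -14.7, -8.9, -6.9, -6.9, 0, 0, 2, 2, 7.8, 7.8, 7.8, 7.8}, y in {-14.7, -14.7, -14.7, -14.7, 0, 0, 0, 0, 0}
xmin=-14.7, ymin=-14.7, xmax=7.8, ymax=0

Answer: -14.7 -14.7 7.8 0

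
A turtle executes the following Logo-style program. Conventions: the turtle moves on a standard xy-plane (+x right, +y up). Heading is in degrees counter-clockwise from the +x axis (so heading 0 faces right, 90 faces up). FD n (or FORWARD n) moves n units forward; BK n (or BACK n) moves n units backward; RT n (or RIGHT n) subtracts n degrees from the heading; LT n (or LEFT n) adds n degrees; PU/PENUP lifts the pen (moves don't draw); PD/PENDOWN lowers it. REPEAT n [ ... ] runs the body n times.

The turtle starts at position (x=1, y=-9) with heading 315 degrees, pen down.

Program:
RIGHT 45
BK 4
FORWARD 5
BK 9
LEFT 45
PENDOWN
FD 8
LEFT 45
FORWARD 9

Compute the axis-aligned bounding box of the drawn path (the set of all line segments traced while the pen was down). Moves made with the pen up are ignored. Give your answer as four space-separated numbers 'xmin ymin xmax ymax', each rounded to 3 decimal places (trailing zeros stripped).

Executing turtle program step by step:
Start: pos=(1,-9), heading=315, pen down
RT 45: heading 315 -> 270
BK 4: (1,-9) -> (1,-5) [heading=270, draw]
FD 5: (1,-5) -> (1,-10) [heading=270, draw]
BK 9: (1,-10) -> (1,-1) [heading=270, draw]
LT 45: heading 270 -> 315
PD: pen down
FD 8: (1,-1) -> (6.657,-6.657) [heading=315, draw]
LT 45: heading 315 -> 0
FD 9: (6.657,-6.657) -> (15.657,-6.657) [heading=0, draw]
Final: pos=(15.657,-6.657), heading=0, 5 segment(s) drawn

Segment endpoints: x in {1, 1, 1, 1, 6.657, 15.657}, y in {-10, -9, -6.657, -6.657, -5, -1}
xmin=1, ymin=-10, xmax=15.657, ymax=-1

Answer: 1 -10 15.657 -1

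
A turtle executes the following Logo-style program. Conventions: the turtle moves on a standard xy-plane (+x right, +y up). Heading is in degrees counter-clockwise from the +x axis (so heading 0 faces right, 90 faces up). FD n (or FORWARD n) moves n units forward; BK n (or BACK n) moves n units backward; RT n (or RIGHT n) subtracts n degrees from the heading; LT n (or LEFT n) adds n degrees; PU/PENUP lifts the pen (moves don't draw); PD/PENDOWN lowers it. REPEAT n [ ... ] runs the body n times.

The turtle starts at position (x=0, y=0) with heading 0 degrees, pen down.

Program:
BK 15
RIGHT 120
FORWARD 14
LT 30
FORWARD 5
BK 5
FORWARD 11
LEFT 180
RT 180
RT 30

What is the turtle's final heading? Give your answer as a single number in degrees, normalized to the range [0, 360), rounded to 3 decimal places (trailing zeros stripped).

Executing turtle program step by step:
Start: pos=(0,0), heading=0, pen down
BK 15: (0,0) -> (-15,0) [heading=0, draw]
RT 120: heading 0 -> 240
FD 14: (-15,0) -> (-22,-12.124) [heading=240, draw]
LT 30: heading 240 -> 270
FD 5: (-22,-12.124) -> (-22,-17.124) [heading=270, draw]
BK 5: (-22,-17.124) -> (-22,-12.124) [heading=270, draw]
FD 11: (-22,-12.124) -> (-22,-23.124) [heading=270, draw]
LT 180: heading 270 -> 90
RT 180: heading 90 -> 270
RT 30: heading 270 -> 240
Final: pos=(-22,-23.124), heading=240, 5 segment(s) drawn

Answer: 240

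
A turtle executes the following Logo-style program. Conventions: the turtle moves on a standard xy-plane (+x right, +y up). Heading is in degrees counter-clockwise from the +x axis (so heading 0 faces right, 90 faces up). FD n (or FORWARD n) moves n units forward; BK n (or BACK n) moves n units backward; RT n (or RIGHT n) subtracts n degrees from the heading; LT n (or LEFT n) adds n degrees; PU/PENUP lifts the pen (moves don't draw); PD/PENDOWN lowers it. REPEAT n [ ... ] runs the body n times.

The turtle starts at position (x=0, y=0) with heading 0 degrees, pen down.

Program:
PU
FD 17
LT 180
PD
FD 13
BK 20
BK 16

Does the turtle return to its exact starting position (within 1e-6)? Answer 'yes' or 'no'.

Answer: no

Derivation:
Executing turtle program step by step:
Start: pos=(0,0), heading=0, pen down
PU: pen up
FD 17: (0,0) -> (17,0) [heading=0, move]
LT 180: heading 0 -> 180
PD: pen down
FD 13: (17,0) -> (4,0) [heading=180, draw]
BK 20: (4,0) -> (24,0) [heading=180, draw]
BK 16: (24,0) -> (40,0) [heading=180, draw]
Final: pos=(40,0), heading=180, 3 segment(s) drawn

Start position: (0, 0)
Final position: (40, 0)
Distance = 40; >= 1e-6 -> NOT closed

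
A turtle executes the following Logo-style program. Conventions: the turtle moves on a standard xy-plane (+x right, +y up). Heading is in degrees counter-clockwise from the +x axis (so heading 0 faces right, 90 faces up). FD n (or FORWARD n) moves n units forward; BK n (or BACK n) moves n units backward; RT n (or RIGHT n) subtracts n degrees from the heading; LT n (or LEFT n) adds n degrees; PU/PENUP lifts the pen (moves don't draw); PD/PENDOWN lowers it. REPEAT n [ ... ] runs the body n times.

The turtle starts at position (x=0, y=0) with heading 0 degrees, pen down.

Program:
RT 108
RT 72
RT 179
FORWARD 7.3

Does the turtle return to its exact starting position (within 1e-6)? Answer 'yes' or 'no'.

Answer: no

Derivation:
Executing turtle program step by step:
Start: pos=(0,0), heading=0, pen down
RT 108: heading 0 -> 252
RT 72: heading 252 -> 180
RT 179: heading 180 -> 1
FD 7.3: (0,0) -> (7.299,0.127) [heading=1, draw]
Final: pos=(7.299,0.127), heading=1, 1 segment(s) drawn

Start position: (0, 0)
Final position: (7.299, 0.127)
Distance = 7.3; >= 1e-6 -> NOT closed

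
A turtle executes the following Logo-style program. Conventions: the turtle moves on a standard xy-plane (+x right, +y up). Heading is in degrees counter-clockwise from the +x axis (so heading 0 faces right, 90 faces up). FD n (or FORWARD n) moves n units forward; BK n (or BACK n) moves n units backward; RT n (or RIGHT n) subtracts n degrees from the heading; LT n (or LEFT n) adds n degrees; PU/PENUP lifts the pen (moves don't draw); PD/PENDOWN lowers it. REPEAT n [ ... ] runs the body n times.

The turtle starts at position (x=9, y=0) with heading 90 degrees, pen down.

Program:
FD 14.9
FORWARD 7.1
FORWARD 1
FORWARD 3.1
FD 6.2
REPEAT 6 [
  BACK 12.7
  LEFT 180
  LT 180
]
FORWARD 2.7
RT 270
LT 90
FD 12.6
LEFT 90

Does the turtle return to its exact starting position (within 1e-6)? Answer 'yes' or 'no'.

Answer: no

Derivation:
Executing turtle program step by step:
Start: pos=(9,0), heading=90, pen down
FD 14.9: (9,0) -> (9,14.9) [heading=90, draw]
FD 7.1: (9,14.9) -> (9,22) [heading=90, draw]
FD 1: (9,22) -> (9,23) [heading=90, draw]
FD 3.1: (9,23) -> (9,26.1) [heading=90, draw]
FD 6.2: (9,26.1) -> (9,32.3) [heading=90, draw]
REPEAT 6 [
  -- iteration 1/6 --
  BK 12.7: (9,32.3) -> (9,19.6) [heading=90, draw]
  LT 180: heading 90 -> 270
  LT 180: heading 270 -> 90
  -- iteration 2/6 --
  BK 12.7: (9,19.6) -> (9,6.9) [heading=90, draw]
  LT 180: heading 90 -> 270
  LT 180: heading 270 -> 90
  -- iteration 3/6 --
  BK 12.7: (9,6.9) -> (9,-5.8) [heading=90, draw]
  LT 180: heading 90 -> 270
  LT 180: heading 270 -> 90
  -- iteration 4/6 --
  BK 12.7: (9,-5.8) -> (9,-18.5) [heading=90, draw]
  LT 180: heading 90 -> 270
  LT 180: heading 270 -> 90
  -- iteration 5/6 --
  BK 12.7: (9,-18.5) -> (9,-31.2) [heading=90, draw]
  LT 180: heading 90 -> 270
  LT 180: heading 270 -> 90
  -- iteration 6/6 --
  BK 12.7: (9,-31.2) -> (9,-43.9) [heading=90, draw]
  LT 180: heading 90 -> 270
  LT 180: heading 270 -> 90
]
FD 2.7: (9,-43.9) -> (9,-41.2) [heading=90, draw]
RT 270: heading 90 -> 180
LT 90: heading 180 -> 270
FD 12.6: (9,-41.2) -> (9,-53.8) [heading=270, draw]
LT 90: heading 270 -> 0
Final: pos=(9,-53.8), heading=0, 13 segment(s) drawn

Start position: (9, 0)
Final position: (9, -53.8)
Distance = 53.8; >= 1e-6 -> NOT closed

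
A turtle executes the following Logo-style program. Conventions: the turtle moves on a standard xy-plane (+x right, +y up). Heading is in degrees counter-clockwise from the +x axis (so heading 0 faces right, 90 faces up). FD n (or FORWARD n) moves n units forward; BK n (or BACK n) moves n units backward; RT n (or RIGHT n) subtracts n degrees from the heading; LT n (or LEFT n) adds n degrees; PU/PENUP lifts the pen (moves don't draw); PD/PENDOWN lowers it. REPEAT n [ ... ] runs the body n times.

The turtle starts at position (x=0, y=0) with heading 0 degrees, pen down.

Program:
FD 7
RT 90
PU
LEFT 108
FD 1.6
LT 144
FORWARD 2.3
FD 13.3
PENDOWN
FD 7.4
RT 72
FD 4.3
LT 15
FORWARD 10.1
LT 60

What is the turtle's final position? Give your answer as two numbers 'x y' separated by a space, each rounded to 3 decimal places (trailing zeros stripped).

Executing turtle program step by step:
Start: pos=(0,0), heading=0, pen down
FD 7: (0,0) -> (7,0) [heading=0, draw]
RT 90: heading 0 -> 270
PU: pen up
LT 108: heading 270 -> 18
FD 1.6: (7,0) -> (8.522,0.494) [heading=18, move]
LT 144: heading 18 -> 162
FD 2.3: (8.522,0.494) -> (6.334,1.205) [heading=162, move]
FD 13.3: (6.334,1.205) -> (-6.315,5.315) [heading=162, move]
PD: pen down
FD 7.4: (-6.315,5.315) -> (-13.353,7.602) [heading=162, draw]
RT 72: heading 162 -> 90
FD 4.3: (-13.353,7.602) -> (-13.353,11.902) [heading=90, draw]
LT 15: heading 90 -> 105
FD 10.1: (-13.353,11.902) -> (-15.967,21.658) [heading=105, draw]
LT 60: heading 105 -> 165
Final: pos=(-15.967,21.658), heading=165, 4 segment(s) drawn

Answer: -15.967 21.658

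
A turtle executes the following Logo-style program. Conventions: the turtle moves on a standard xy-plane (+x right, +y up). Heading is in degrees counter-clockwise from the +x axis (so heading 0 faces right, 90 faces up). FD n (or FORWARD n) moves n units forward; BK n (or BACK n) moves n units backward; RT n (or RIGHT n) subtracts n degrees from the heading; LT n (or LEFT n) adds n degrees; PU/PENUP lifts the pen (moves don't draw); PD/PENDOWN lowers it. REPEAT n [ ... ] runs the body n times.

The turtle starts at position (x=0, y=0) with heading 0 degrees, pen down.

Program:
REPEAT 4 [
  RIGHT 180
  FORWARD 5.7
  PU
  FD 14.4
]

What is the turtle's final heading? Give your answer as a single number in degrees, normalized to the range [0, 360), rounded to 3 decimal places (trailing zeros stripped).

Executing turtle program step by step:
Start: pos=(0,0), heading=0, pen down
REPEAT 4 [
  -- iteration 1/4 --
  RT 180: heading 0 -> 180
  FD 5.7: (0,0) -> (-5.7,0) [heading=180, draw]
  PU: pen up
  FD 14.4: (-5.7,0) -> (-20.1,0) [heading=180, move]
  -- iteration 2/4 --
  RT 180: heading 180 -> 0
  FD 5.7: (-20.1,0) -> (-14.4,0) [heading=0, move]
  PU: pen up
  FD 14.4: (-14.4,0) -> (0,0) [heading=0, move]
  -- iteration 3/4 --
  RT 180: heading 0 -> 180
  FD 5.7: (0,0) -> (-5.7,0) [heading=180, move]
  PU: pen up
  FD 14.4: (-5.7,0) -> (-20.1,0) [heading=180, move]
  -- iteration 4/4 --
  RT 180: heading 180 -> 0
  FD 5.7: (-20.1,0) -> (-14.4,0) [heading=0, move]
  PU: pen up
  FD 14.4: (-14.4,0) -> (0,0) [heading=0, move]
]
Final: pos=(0,0), heading=0, 1 segment(s) drawn

Answer: 0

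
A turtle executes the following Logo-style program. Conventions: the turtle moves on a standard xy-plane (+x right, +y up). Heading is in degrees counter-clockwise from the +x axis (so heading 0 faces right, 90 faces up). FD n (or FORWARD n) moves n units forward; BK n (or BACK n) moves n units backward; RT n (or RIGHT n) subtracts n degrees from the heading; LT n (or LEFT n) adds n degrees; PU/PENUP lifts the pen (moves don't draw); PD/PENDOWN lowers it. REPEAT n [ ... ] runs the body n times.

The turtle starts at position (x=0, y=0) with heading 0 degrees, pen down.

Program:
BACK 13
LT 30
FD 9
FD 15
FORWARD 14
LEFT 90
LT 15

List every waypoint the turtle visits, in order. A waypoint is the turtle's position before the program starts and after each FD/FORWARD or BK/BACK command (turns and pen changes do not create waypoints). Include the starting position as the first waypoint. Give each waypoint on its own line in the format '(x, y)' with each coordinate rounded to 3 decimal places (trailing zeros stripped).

Executing turtle program step by step:
Start: pos=(0,0), heading=0, pen down
BK 13: (0,0) -> (-13,0) [heading=0, draw]
LT 30: heading 0 -> 30
FD 9: (-13,0) -> (-5.206,4.5) [heading=30, draw]
FD 15: (-5.206,4.5) -> (7.785,12) [heading=30, draw]
FD 14: (7.785,12) -> (19.909,19) [heading=30, draw]
LT 90: heading 30 -> 120
LT 15: heading 120 -> 135
Final: pos=(19.909,19), heading=135, 4 segment(s) drawn
Waypoints (5 total):
(0, 0)
(-13, 0)
(-5.206, 4.5)
(7.785, 12)
(19.909, 19)

Answer: (0, 0)
(-13, 0)
(-5.206, 4.5)
(7.785, 12)
(19.909, 19)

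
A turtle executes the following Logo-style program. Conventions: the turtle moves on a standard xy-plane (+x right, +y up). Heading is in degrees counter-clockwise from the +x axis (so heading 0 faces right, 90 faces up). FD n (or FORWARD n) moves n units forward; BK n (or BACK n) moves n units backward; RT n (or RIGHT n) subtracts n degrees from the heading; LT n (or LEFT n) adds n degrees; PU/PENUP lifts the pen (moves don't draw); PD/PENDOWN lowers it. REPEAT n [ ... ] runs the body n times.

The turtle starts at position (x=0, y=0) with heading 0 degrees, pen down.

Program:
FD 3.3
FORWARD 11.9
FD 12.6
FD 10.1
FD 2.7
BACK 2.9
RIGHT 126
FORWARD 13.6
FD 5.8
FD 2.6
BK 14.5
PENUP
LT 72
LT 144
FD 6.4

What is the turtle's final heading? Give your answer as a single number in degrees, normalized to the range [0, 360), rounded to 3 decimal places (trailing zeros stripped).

Executing turtle program step by step:
Start: pos=(0,0), heading=0, pen down
FD 3.3: (0,0) -> (3.3,0) [heading=0, draw]
FD 11.9: (3.3,0) -> (15.2,0) [heading=0, draw]
FD 12.6: (15.2,0) -> (27.8,0) [heading=0, draw]
FD 10.1: (27.8,0) -> (37.9,0) [heading=0, draw]
FD 2.7: (37.9,0) -> (40.6,0) [heading=0, draw]
BK 2.9: (40.6,0) -> (37.7,0) [heading=0, draw]
RT 126: heading 0 -> 234
FD 13.6: (37.7,0) -> (29.706,-11.003) [heading=234, draw]
FD 5.8: (29.706,-11.003) -> (26.297,-15.695) [heading=234, draw]
FD 2.6: (26.297,-15.695) -> (24.769,-17.798) [heading=234, draw]
BK 14.5: (24.769,-17.798) -> (33.292,-6.068) [heading=234, draw]
PU: pen up
LT 72: heading 234 -> 306
LT 144: heading 306 -> 90
FD 6.4: (33.292,-6.068) -> (33.292,0.332) [heading=90, move]
Final: pos=(33.292,0.332), heading=90, 10 segment(s) drawn

Answer: 90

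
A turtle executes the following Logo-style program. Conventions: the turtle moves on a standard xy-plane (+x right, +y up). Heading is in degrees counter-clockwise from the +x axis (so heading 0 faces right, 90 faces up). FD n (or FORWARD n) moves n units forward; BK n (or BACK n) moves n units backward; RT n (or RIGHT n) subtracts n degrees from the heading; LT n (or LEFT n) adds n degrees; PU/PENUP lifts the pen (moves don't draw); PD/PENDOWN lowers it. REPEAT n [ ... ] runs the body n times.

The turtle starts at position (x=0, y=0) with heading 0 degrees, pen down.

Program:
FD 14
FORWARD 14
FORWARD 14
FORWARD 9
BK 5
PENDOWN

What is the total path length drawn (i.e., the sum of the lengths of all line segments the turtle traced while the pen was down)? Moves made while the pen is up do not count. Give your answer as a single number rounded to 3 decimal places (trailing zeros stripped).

Executing turtle program step by step:
Start: pos=(0,0), heading=0, pen down
FD 14: (0,0) -> (14,0) [heading=0, draw]
FD 14: (14,0) -> (28,0) [heading=0, draw]
FD 14: (28,0) -> (42,0) [heading=0, draw]
FD 9: (42,0) -> (51,0) [heading=0, draw]
BK 5: (51,0) -> (46,0) [heading=0, draw]
PD: pen down
Final: pos=(46,0), heading=0, 5 segment(s) drawn

Segment lengths:
  seg 1: (0,0) -> (14,0), length = 14
  seg 2: (14,0) -> (28,0), length = 14
  seg 3: (28,0) -> (42,0), length = 14
  seg 4: (42,0) -> (51,0), length = 9
  seg 5: (51,0) -> (46,0), length = 5
Total = 56

Answer: 56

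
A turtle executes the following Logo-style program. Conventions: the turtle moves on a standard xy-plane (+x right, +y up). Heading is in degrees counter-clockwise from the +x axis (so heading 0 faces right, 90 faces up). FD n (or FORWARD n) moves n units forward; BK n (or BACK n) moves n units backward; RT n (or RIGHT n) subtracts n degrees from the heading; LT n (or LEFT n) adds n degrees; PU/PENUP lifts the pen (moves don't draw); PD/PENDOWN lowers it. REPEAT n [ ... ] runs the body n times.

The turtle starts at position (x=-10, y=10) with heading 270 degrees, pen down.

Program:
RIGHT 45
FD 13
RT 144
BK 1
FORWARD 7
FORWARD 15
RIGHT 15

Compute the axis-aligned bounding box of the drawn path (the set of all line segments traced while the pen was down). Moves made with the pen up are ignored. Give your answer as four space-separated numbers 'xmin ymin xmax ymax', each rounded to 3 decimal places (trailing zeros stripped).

Answer: -19.349 -0.18 -10 21.549

Derivation:
Executing turtle program step by step:
Start: pos=(-10,10), heading=270, pen down
RT 45: heading 270 -> 225
FD 13: (-10,10) -> (-19.192,0.808) [heading=225, draw]
RT 144: heading 225 -> 81
BK 1: (-19.192,0.808) -> (-19.349,-0.18) [heading=81, draw]
FD 7: (-19.349,-0.18) -> (-18.254,6.734) [heading=81, draw]
FD 15: (-18.254,6.734) -> (-15.907,21.549) [heading=81, draw]
RT 15: heading 81 -> 66
Final: pos=(-15.907,21.549), heading=66, 4 segment(s) drawn

Segment endpoints: x in {-19.349, -19.192, -18.254, -15.907, -10}, y in {-0.18, 0.808, 6.734, 10, 21.549}
xmin=-19.349, ymin=-0.18, xmax=-10, ymax=21.549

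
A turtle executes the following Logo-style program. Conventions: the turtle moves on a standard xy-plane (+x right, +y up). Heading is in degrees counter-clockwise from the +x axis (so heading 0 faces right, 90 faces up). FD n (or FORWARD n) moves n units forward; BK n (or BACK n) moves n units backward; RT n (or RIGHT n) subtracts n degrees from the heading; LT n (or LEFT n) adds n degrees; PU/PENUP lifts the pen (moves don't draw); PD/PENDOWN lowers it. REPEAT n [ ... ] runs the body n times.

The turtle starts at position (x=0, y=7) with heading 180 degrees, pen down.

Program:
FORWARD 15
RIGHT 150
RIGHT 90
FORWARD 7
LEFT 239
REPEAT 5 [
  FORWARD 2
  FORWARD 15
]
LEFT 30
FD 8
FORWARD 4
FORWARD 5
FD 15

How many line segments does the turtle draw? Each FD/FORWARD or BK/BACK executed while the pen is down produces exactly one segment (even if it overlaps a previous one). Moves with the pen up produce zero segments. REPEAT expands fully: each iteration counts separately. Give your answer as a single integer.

Answer: 16

Derivation:
Executing turtle program step by step:
Start: pos=(0,7), heading=180, pen down
FD 15: (0,7) -> (-15,7) [heading=180, draw]
RT 150: heading 180 -> 30
RT 90: heading 30 -> 300
FD 7: (-15,7) -> (-11.5,0.938) [heading=300, draw]
LT 239: heading 300 -> 179
REPEAT 5 [
  -- iteration 1/5 --
  FD 2: (-11.5,0.938) -> (-13.5,0.973) [heading=179, draw]
  FD 15: (-13.5,0.973) -> (-28.497,1.235) [heading=179, draw]
  -- iteration 2/5 --
  FD 2: (-28.497,1.235) -> (-30.497,1.269) [heading=179, draw]
  FD 15: (-30.497,1.269) -> (-45.495,1.531) [heading=179, draw]
  -- iteration 3/5 --
  FD 2: (-45.495,1.531) -> (-47.495,1.566) [heading=179, draw]
  FD 15: (-47.495,1.566) -> (-62.492,1.828) [heading=179, draw]
  -- iteration 4/5 --
  FD 2: (-62.492,1.828) -> (-64.492,1.863) [heading=179, draw]
  FD 15: (-64.492,1.863) -> (-79.49,2.125) [heading=179, draw]
  -- iteration 5/5 --
  FD 2: (-79.49,2.125) -> (-81.489,2.159) [heading=179, draw]
  FD 15: (-81.489,2.159) -> (-96.487,2.421) [heading=179, draw]
]
LT 30: heading 179 -> 209
FD 8: (-96.487,2.421) -> (-103.484,-1.457) [heading=209, draw]
FD 4: (-103.484,-1.457) -> (-106.982,-3.396) [heading=209, draw]
FD 5: (-106.982,-3.396) -> (-111.356,-5.82) [heading=209, draw]
FD 15: (-111.356,-5.82) -> (-124.475,-13.093) [heading=209, draw]
Final: pos=(-124.475,-13.093), heading=209, 16 segment(s) drawn
Segments drawn: 16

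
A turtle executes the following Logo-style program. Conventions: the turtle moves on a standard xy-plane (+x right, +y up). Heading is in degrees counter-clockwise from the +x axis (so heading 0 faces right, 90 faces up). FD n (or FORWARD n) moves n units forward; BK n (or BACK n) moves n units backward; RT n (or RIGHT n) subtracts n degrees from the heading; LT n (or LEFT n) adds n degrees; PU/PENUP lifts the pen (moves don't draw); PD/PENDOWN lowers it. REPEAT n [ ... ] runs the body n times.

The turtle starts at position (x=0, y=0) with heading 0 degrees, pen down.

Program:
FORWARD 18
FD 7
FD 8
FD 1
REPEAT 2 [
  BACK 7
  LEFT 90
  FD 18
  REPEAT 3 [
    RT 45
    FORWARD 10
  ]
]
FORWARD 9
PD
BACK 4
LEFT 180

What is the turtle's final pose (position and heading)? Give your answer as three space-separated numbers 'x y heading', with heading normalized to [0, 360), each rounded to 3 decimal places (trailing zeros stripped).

Answer: 75.991 13.607 90

Derivation:
Executing turtle program step by step:
Start: pos=(0,0), heading=0, pen down
FD 18: (0,0) -> (18,0) [heading=0, draw]
FD 7: (18,0) -> (25,0) [heading=0, draw]
FD 8: (25,0) -> (33,0) [heading=0, draw]
FD 1: (33,0) -> (34,0) [heading=0, draw]
REPEAT 2 [
  -- iteration 1/2 --
  BK 7: (34,0) -> (27,0) [heading=0, draw]
  LT 90: heading 0 -> 90
  FD 18: (27,0) -> (27,18) [heading=90, draw]
  REPEAT 3 [
    -- iteration 1/3 --
    RT 45: heading 90 -> 45
    FD 10: (27,18) -> (34.071,25.071) [heading=45, draw]
    -- iteration 2/3 --
    RT 45: heading 45 -> 0
    FD 10: (34.071,25.071) -> (44.071,25.071) [heading=0, draw]
    -- iteration 3/3 --
    RT 45: heading 0 -> 315
    FD 10: (44.071,25.071) -> (51.142,18) [heading=315, draw]
  ]
  -- iteration 2/2 --
  BK 7: (51.142,18) -> (46.192,22.95) [heading=315, draw]
  LT 90: heading 315 -> 45
  FD 18: (46.192,22.95) -> (58.92,35.678) [heading=45, draw]
  REPEAT 3 [
    -- iteration 1/3 --
    RT 45: heading 45 -> 0
    FD 10: (58.92,35.678) -> (68.92,35.678) [heading=0, draw]
    -- iteration 2/3 --
    RT 45: heading 0 -> 315
    FD 10: (68.92,35.678) -> (75.991,28.607) [heading=315, draw]
    -- iteration 3/3 --
    RT 45: heading 315 -> 270
    FD 10: (75.991,28.607) -> (75.991,18.607) [heading=270, draw]
  ]
]
FD 9: (75.991,18.607) -> (75.991,9.607) [heading=270, draw]
PD: pen down
BK 4: (75.991,9.607) -> (75.991,13.607) [heading=270, draw]
LT 180: heading 270 -> 90
Final: pos=(75.991,13.607), heading=90, 16 segment(s) drawn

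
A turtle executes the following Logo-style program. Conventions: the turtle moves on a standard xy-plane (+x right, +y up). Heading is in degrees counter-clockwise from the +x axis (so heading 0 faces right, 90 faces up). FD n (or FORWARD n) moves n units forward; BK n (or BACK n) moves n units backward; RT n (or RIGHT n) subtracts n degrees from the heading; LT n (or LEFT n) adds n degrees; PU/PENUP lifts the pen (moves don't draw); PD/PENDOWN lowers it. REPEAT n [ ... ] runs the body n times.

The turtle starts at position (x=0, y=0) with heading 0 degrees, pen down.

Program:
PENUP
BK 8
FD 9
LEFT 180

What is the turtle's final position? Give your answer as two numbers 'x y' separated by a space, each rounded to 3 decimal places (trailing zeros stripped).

Executing turtle program step by step:
Start: pos=(0,0), heading=0, pen down
PU: pen up
BK 8: (0,0) -> (-8,0) [heading=0, move]
FD 9: (-8,0) -> (1,0) [heading=0, move]
LT 180: heading 0 -> 180
Final: pos=(1,0), heading=180, 0 segment(s) drawn

Answer: 1 0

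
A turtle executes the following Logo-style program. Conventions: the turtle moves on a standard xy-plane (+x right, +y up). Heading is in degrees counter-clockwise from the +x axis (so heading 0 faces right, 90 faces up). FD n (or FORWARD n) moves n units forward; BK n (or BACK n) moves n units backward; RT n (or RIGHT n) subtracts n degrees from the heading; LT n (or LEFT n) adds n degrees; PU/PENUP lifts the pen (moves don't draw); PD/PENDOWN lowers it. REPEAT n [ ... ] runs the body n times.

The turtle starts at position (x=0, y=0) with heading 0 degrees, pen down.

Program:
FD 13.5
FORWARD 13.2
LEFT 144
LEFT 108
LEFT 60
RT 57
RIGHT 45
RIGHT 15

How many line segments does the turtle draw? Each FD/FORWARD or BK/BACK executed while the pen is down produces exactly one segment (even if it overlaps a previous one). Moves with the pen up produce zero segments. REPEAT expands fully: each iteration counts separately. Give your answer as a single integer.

Answer: 2

Derivation:
Executing turtle program step by step:
Start: pos=(0,0), heading=0, pen down
FD 13.5: (0,0) -> (13.5,0) [heading=0, draw]
FD 13.2: (13.5,0) -> (26.7,0) [heading=0, draw]
LT 144: heading 0 -> 144
LT 108: heading 144 -> 252
LT 60: heading 252 -> 312
RT 57: heading 312 -> 255
RT 45: heading 255 -> 210
RT 15: heading 210 -> 195
Final: pos=(26.7,0), heading=195, 2 segment(s) drawn
Segments drawn: 2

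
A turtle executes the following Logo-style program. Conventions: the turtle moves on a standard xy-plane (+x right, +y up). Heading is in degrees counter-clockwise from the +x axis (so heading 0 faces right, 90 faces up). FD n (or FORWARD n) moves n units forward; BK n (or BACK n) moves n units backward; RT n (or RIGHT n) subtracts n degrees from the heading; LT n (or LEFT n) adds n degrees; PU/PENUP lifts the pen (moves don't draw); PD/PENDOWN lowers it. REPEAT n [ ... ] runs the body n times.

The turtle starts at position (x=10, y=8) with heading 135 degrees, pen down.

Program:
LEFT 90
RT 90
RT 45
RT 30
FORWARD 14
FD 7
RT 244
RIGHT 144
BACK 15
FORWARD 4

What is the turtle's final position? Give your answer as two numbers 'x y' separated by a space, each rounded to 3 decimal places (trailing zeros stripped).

Executing turtle program step by step:
Start: pos=(10,8), heading=135, pen down
LT 90: heading 135 -> 225
RT 90: heading 225 -> 135
RT 45: heading 135 -> 90
RT 30: heading 90 -> 60
FD 14: (10,8) -> (17,20.124) [heading=60, draw]
FD 7: (17,20.124) -> (20.5,26.187) [heading=60, draw]
RT 244: heading 60 -> 176
RT 144: heading 176 -> 32
BK 15: (20.5,26.187) -> (7.779,18.238) [heading=32, draw]
FD 4: (7.779,18.238) -> (11.171,20.357) [heading=32, draw]
Final: pos=(11.171,20.357), heading=32, 4 segment(s) drawn

Answer: 11.171 20.357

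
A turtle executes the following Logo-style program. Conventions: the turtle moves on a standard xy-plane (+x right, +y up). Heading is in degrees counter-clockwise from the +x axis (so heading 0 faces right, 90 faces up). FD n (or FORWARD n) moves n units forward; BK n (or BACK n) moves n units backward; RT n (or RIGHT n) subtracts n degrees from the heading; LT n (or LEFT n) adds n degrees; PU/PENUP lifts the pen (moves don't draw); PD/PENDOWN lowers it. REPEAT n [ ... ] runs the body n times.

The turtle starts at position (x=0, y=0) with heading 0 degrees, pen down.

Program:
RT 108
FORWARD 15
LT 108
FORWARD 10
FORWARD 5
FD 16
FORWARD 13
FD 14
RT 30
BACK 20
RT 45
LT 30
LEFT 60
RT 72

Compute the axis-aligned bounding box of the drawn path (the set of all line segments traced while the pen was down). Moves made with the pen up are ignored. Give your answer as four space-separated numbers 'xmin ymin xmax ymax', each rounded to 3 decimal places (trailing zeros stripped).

Answer: -4.635 -14.266 53.365 0

Derivation:
Executing turtle program step by step:
Start: pos=(0,0), heading=0, pen down
RT 108: heading 0 -> 252
FD 15: (0,0) -> (-4.635,-14.266) [heading=252, draw]
LT 108: heading 252 -> 0
FD 10: (-4.635,-14.266) -> (5.365,-14.266) [heading=0, draw]
FD 5: (5.365,-14.266) -> (10.365,-14.266) [heading=0, draw]
FD 16: (10.365,-14.266) -> (26.365,-14.266) [heading=0, draw]
FD 13: (26.365,-14.266) -> (39.365,-14.266) [heading=0, draw]
FD 14: (39.365,-14.266) -> (53.365,-14.266) [heading=0, draw]
RT 30: heading 0 -> 330
BK 20: (53.365,-14.266) -> (36.044,-4.266) [heading=330, draw]
RT 45: heading 330 -> 285
LT 30: heading 285 -> 315
LT 60: heading 315 -> 15
RT 72: heading 15 -> 303
Final: pos=(36.044,-4.266), heading=303, 7 segment(s) drawn

Segment endpoints: x in {-4.635, 0, 5.365, 10.365, 26.365, 36.044, 39.365, 53.365}, y in {-14.266, -4.266, 0}
xmin=-4.635, ymin=-14.266, xmax=53.365, ymax=0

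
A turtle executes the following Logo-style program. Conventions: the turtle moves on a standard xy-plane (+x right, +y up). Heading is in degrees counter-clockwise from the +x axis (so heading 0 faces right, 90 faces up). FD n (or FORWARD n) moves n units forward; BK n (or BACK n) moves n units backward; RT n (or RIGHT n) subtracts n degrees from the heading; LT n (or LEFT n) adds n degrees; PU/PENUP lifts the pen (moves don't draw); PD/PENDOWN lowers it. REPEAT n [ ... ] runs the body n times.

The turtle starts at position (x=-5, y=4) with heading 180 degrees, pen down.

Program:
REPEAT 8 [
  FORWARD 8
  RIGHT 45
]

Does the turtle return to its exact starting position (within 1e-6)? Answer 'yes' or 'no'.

Executing turtle program step by step:
Start: pos=(-5,4), heading=180, pen down
REPEAT 8 [
  -- iteration 1/8 --
  FD 8: (-5,4) -> (-13,4) [heading=180, draw]
  RT 45: heading 180 -> 135
  -- iteration 2/8 --
  FD 8: (-13,4) -> (-18.657,9.657) [heading=135, draw]
  RT 45: heading 135 -> 90
  -- iteration 3/8 --
  FD 8: (-18.657,9.657) -> (-18.657,17.657) [heading=90, draw]
  RT 45: heading 90 -> 45
  -- iteration 4/8 --
  FD 8: (-18.657,17.657) -> (-13,23.314) [heading=45, draw]
  RT 45: heading 45 -> 0
  -- iteration 5/8 --
  FD 8: (-13,23.314) -> (-5,23.314) [heading=0, draw]
  RT 45: heading 0 -> 315
  -- iteration 6/8 --
  FD 8: (-5,23.314) -> (0.657,17.657) [heading=315, draw]
  RT 45: heading 315 -> 270
  -- iteration 7/8 --
  FD 8: (0.657,17.657) -> (0.657,9.657) [heading=270, draw]
  RT 45: heading 270 -> 225
  -- iteration 8/8 --
  FD 8: (0.657,9.657) -> (-5,4) [heading=225, draw]
  RT 45: heading 225 -> 180
]
Final: pos=(-5,4), heading=180, 8 segment(s) drawn

Start position: (-5, 4)
Final position: (-5, 4)
Distance = 0; < 1e-6 -> CLOSED

Answer: yes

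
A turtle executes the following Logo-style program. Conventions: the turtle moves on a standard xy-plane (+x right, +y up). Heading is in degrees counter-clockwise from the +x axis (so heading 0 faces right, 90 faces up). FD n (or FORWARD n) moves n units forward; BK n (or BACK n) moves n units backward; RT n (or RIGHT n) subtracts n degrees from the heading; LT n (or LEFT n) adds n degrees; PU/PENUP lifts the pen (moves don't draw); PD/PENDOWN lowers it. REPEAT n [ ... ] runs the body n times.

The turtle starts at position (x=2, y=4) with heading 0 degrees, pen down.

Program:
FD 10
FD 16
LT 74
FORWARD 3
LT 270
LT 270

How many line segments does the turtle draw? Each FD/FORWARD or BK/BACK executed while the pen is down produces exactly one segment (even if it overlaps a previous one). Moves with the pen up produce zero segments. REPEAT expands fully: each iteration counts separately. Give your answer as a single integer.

Executing turtle program step by step:
Start: pos=(2,4), heading=0, pen down
FD 10: (2,4) -> (12,4) [heading=0, draw]
FD 16: (12,4) -> (28,4) [heading=0, draw]
LT 74: heading 0 -> 74
FD 3: (28,4) -> (28.827,6.884) [heading=74, draw]
LT 270: heading 74 -> 344
LT 270: heading 344 -> 254
Final: pos=(28.827,6.884), heading=254, 3 segment(s) drawn
Segments drawn: 3

Answer: 3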